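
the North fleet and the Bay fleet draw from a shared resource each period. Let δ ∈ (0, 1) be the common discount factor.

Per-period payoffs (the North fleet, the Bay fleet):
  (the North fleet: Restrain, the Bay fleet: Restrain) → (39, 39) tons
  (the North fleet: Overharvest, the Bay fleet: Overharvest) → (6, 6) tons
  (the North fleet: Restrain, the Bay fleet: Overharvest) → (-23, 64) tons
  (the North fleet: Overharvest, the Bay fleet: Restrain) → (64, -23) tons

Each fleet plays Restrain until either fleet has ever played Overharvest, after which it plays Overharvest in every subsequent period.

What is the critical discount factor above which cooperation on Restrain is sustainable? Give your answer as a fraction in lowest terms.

25/58

One-period gain from deviating is 64 − 39 = 25. The loss is 39 − 6 = 33 in every subsequent period, with present value 33·δ/(1−δ).
Deviation is unprofitable when 33·δ/(1−δ) ≥ 25, i.e. δ/(1−δ) ≥ 25/33.
Equivalently δ ≥ 25/(25+33) = 25/58.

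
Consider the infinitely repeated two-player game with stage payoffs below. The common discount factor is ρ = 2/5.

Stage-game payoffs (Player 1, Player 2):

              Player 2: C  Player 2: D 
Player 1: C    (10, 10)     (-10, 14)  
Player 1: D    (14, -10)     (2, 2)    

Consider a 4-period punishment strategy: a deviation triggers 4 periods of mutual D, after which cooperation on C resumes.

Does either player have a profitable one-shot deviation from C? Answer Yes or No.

No

IC: ρ+…+ρ^4 ≥ (14−10)/(10−2) = 1/2.
At ρ = 2/5: partial sum = 0.6496 ≥ 0.5000. Cooperation sustainable.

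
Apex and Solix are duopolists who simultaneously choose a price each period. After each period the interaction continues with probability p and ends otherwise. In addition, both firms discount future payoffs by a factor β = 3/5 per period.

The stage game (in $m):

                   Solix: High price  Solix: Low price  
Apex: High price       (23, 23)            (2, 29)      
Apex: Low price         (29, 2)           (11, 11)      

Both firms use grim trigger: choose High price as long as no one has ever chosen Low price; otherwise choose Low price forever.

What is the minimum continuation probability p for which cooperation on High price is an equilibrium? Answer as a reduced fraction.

Expected continuation weight on next period's payoff is β·p = 3/5·p, which plays the role of the discount factor.
Cooperation requires 3/5·p ≥ (29−23)/(29−11) = 1/3, hence p ≥ 5/9.

5/9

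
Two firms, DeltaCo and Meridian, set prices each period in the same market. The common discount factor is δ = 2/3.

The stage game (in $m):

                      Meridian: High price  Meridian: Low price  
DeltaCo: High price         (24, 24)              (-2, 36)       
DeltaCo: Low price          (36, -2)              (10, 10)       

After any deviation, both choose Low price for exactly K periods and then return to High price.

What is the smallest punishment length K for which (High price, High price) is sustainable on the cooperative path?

Need Σ_{k=1}^{K} δ^k ≥ (36−24)/(24−10) = 0.8571 at δ = 2/3.
At K = 1 the sum is 0.6667 < 0.8571; at K = 2 it is 1.1111 ≥ 0.8571.
So the minimum punishment length is K = 2.

2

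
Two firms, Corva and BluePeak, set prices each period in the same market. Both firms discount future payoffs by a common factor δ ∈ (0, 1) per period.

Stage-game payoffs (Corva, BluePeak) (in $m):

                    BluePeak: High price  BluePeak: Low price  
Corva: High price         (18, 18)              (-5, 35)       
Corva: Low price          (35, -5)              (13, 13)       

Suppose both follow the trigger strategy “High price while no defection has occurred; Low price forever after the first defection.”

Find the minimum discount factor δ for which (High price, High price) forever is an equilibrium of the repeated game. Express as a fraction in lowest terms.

17/22

18/(1−δ) ≥ 35 + 13δ/(1−δ)
18 ≥ 35 − 22δ
δ ≥ 17/22.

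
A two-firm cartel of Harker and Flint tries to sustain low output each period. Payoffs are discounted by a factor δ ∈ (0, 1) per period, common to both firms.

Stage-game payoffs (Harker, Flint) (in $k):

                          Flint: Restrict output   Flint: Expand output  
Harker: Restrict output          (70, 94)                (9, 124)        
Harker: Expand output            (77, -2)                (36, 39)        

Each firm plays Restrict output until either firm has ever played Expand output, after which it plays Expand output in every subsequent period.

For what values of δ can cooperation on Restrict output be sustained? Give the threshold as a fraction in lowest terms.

Harker's threshold: (77−70)/(77−36) = 7/41.
Flint's threshold: (124−94)/(124−39) = 6/17.
7/41 < 6/17, so Flint binds and δ* = 6/17.

6/17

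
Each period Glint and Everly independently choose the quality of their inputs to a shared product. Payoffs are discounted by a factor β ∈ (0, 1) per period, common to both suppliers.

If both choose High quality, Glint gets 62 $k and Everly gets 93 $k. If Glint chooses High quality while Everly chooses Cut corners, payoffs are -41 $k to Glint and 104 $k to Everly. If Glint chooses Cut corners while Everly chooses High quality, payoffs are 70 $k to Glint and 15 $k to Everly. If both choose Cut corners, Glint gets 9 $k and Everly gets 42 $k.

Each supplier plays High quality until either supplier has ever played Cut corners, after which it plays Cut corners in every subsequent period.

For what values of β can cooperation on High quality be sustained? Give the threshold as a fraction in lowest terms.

Glint's threshold: (70−62)/(70−9) = 8/61.
Everly's threshold: (104−93)/(104−42) = 11/62.
8/61 < 11/62, so Everly binds and β* = 11/62.

11/62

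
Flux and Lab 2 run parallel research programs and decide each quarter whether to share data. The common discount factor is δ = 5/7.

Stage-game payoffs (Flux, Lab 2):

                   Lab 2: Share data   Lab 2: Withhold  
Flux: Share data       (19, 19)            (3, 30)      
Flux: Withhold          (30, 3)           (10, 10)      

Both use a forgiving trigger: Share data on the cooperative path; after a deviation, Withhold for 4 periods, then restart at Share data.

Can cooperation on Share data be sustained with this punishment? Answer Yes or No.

Yes

Comparing payoff streams over the 5 periods until play realigns: cooperate → 19(1+δ+…+δ^4); deviate → 30 + 10(δ+…+δ^4).
Cooperation is sustained iff (19−10)(δ+…+δ^4) ≥ 30−19.
δ+…+δ^4 = 5/7·(1−(5/7)^4)/(1−5/7) = 1.8492, and (30−19)/(19−10) = 1.2222.
1.8492 ≥ 1.2222, so cooperation is sustainable.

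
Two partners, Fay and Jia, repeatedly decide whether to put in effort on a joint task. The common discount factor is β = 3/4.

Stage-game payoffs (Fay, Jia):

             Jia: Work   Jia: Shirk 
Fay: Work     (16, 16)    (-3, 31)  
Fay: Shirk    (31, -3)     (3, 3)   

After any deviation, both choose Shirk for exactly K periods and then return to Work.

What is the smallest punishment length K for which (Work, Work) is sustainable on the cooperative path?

No profitable deviation requires (16−3)(β+…+β^K) ≥ 31−16, i.e. β+…+β^K ≥ 15/13 ≈ 1.1538.
With β = 3/4, the partial sums are K=1: 0.7500, K=2: 1.3125.
K = 2 is the first length at which the sum reaches 1.1538.

2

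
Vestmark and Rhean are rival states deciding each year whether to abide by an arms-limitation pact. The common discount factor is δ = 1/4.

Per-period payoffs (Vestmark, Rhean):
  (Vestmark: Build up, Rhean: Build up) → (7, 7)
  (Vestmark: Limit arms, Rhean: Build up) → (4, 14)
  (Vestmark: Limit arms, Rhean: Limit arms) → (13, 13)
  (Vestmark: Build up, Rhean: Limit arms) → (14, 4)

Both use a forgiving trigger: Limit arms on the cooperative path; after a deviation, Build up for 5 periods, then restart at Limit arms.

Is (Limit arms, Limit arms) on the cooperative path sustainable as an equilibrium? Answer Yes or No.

Yes

A one-shot deviation gives 14 now, then 7 for 5 periods, then back to 13.
Gain from deviating: (14−13) today; loss: (13−7) in each of the next 5 periods.
No-deviation condition: (13−7)(δ+…+δ^5) ≥ 14−13, i.e. δ+…+δ^5 ≥ 1/6.
At δ = 1/4: δ+…+δ^5 = 0.3330 ≥ 0.1667.
So cooperation is sustainable.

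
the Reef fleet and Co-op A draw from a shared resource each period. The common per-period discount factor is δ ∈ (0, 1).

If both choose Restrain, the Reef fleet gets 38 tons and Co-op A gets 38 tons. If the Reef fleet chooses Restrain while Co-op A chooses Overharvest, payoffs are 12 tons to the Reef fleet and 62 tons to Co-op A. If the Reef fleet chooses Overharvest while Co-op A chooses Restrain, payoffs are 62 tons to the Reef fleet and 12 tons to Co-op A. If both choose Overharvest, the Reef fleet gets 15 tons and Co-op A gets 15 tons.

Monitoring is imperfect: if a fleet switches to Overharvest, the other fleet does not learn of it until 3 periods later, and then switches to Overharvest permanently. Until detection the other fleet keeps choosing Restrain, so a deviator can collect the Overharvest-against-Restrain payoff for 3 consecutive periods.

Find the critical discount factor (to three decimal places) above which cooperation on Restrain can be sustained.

0.799

A deviator earns 62 for 3 periods, then 15 forever; cooperating earns 38 forever. Multiplying the IC by (1−δ):
38 ≥ 62(1−δ^3) + 15δ^3, so 47·δ^3 ≥ 24 and δ^3 ≥ 24/47.
δ ≥ (24/47)^(1/3) ≈ 0.799.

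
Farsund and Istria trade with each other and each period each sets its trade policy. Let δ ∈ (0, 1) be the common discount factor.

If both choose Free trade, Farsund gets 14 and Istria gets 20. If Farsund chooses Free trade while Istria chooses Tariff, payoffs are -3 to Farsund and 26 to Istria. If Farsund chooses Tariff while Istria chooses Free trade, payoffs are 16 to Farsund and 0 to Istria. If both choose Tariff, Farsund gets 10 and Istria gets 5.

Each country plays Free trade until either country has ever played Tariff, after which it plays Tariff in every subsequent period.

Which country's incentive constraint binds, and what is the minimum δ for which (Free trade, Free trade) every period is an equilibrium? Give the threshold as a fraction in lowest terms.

For Farsund: deviation gain 16−14 = 2, per-period punishment loss 14−10 = 4. IC gives δ ≥ 2/6 = 1/3.
For Istria: gain 6, loss 15 per period, so δ ≥ 6/21 = 2/7.
The tighter constraint is Farsund's, so cooperation needs δ ≥ 1/3.

Farsund; δ ≥ 1/3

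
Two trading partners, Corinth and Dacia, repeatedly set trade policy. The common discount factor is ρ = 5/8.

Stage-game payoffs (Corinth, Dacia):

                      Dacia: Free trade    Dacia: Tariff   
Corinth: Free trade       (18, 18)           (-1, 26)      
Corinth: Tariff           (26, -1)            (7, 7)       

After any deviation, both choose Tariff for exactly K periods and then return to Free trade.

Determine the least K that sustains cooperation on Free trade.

2

No profitable deviation requires (18−7)(ρ+…+ρ^K) ≥ 26−18, i.e. ρ+…+ρ^K ≥ 8/11 ≈ 0.7273.
With ρ = 5/8, the partial sums are K=1: 0.6250, K=2: 1.0156.
K = 2 is the first length at which the sum reaches 0.7273.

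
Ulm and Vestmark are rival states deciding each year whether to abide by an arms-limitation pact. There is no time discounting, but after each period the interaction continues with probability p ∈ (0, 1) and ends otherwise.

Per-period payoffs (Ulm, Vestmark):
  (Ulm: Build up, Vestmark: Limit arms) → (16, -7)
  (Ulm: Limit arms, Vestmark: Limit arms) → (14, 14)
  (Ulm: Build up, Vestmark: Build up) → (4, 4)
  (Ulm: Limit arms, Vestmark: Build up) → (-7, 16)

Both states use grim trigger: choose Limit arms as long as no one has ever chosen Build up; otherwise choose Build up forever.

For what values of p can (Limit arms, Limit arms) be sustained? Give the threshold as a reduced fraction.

1/6

With no time discounting, the continuation probability p plays the role of the discount factor.
Grim-trigger IC: 14/(1−p) ≥ 16 + 4p/(1−p) ⇒ p ≥ (16−14)/(16−4) = 1/6.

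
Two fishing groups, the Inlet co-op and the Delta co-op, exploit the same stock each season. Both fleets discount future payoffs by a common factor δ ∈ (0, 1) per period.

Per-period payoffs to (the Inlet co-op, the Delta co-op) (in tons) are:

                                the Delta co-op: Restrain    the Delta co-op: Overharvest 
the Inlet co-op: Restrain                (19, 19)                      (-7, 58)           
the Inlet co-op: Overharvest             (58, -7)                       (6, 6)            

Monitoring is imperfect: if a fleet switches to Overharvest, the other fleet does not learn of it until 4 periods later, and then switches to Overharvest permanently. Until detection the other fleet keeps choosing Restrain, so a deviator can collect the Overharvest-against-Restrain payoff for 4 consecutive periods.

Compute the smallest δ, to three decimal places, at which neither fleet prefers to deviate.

0.931

The best deviation is to choose Overharvest for all 4 undetected periods, earning 58 each, then 6 forever once detected.
Deviation value: 58(1−δ^4)/(1−δ) + 6δ^4/(1−δ); cooperation value: 19/(1−δ).
IC: 19 ≥ 58(1−δ^4) + 6δ^4 = 58 − 52δ^4.
So δ^4 ≥ 39/52 = 3/4, giving δ ≥ (3/4)^(1/4) ≈ 0.931.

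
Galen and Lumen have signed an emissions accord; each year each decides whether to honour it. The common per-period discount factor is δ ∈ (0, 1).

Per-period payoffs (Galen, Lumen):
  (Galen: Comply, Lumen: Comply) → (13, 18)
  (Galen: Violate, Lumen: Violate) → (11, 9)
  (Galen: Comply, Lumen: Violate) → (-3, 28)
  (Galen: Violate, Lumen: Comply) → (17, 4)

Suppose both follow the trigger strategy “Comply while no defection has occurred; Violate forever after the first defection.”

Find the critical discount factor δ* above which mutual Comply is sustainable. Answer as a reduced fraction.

2/3

Galen: cooperation gives 13 each period; deviation gives 17 once then 11 forever.
  13/(1−δ) ≥ 17 + 11δ/(1−δ) ⇒ δ ≥ 4/6 = 2/3.
Lumen: cooperation gives 18 each period; deviation gives 28 once then 9 forever.
  δ ≥ 10/19.
Both must hold, so the binding constraint is Galen's: δ ≥ 2/3.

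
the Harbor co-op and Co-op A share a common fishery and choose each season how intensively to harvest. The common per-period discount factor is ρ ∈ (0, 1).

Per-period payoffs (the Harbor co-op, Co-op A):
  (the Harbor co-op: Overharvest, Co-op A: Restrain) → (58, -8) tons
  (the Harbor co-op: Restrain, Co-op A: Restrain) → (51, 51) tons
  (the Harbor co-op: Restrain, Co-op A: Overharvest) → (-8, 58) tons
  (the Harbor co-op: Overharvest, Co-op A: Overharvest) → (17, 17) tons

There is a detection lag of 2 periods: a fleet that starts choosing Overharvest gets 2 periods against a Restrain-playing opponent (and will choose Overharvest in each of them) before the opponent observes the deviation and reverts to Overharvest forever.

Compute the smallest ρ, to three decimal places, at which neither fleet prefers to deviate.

0.413

A deviator earns 58 for 2 periods, then 17 forever; cooperating earns 51 forever. Multiplying the IC by (1−ρ):
51 ≥ 58(1−ρ^2) + 17ρ^2, so 41·ρ^2 ≥ 7 and ρ^2 ≥ 7/41.
ρ ≥ (7/41)^(1/2) ≈ 0.413.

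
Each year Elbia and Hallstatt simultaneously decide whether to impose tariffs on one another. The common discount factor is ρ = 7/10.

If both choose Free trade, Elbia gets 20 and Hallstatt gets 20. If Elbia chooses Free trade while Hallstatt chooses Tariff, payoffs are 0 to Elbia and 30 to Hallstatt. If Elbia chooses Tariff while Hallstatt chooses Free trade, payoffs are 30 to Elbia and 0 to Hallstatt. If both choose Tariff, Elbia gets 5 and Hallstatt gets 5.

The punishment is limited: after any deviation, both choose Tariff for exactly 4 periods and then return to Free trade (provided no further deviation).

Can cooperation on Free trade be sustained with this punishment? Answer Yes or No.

Yes

IC: ρ+…+ρ^4 ≥ (30−20)/(20−5) = 2/3.
At ρ = 7/10: partial sum = 1.7731 ≥ 0.6667. Cooperation sustainable.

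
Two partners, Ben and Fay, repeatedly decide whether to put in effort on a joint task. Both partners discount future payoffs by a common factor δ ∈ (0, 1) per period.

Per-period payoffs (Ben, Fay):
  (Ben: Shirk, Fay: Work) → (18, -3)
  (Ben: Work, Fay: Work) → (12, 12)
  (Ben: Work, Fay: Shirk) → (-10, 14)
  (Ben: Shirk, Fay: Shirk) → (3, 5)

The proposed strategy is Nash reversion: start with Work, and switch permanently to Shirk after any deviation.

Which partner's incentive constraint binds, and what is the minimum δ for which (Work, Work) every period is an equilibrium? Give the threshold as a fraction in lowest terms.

Ben; δ ≥ 2/5

Ben's threshold: (18−12)/(18−3) = 2/5.
Fay's threshold: (14−12)/(14−5) = 2/9.
2/5 > 2/9, so Ben binds and δ* = 2/5.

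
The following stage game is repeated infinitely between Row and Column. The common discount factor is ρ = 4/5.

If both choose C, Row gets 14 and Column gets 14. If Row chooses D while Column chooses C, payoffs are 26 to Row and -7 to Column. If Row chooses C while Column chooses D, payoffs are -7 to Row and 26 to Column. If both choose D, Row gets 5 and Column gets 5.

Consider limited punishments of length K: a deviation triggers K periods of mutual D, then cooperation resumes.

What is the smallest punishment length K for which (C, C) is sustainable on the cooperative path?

2

Need Σ_{k=1}^{K} ρ^k ≥ (26−14)/(14−5) = 1.3333 at ρ = 4/5.
At K = 1 the sum is 0.8000 < 1.3333; at K = 2 it is 1.4400 ≥ 1.3333.
So the minimum punishment length is K = 2.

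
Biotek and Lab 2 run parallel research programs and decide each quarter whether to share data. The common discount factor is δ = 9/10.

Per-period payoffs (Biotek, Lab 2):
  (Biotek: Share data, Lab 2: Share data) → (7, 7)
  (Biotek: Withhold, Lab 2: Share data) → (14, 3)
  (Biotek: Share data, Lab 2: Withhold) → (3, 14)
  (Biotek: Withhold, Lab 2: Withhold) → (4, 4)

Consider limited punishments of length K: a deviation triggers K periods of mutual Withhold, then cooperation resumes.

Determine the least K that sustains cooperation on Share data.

Need Σ_{k=1}^{K} δ^k ≥ (14−7)/(7−4) = 2.3333 at δ = 9/10.
At K = 2 the sum is 1.7100 < 2.3333; at K = 3 it is 2.4390 ≥ 2.3333.
So the minimum punishment length is K = 3.

3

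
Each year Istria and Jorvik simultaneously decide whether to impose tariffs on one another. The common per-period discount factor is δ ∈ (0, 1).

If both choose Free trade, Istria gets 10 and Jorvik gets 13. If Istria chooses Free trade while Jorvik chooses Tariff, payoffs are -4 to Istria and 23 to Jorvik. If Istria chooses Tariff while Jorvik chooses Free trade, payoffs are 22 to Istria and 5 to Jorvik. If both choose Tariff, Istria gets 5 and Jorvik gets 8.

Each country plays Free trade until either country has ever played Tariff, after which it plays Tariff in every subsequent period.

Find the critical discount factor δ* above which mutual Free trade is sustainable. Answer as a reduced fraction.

Istria's threshold: (22−10)/(22−5) = 12/17.
Jorvik's threshold: (23−13)/(23−8) = 2/3.
12/17 > 2/3, so Istria binds and δ* = 12/17.

12/17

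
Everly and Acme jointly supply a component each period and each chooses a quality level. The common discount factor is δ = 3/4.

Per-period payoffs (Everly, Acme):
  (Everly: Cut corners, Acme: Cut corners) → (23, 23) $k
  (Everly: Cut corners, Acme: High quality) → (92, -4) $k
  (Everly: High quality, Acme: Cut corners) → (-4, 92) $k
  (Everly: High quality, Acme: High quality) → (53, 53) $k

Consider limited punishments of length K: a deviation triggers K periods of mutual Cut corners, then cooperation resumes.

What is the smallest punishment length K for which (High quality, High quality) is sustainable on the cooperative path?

IC: δ(1−δ^K)/(1−δ) ≥ (92−53)/(53−23) = 13/10.
With δ = 3/4: need 1 − δ^K ≥ 13/10·(1−3/4)/(3/4), i.e. δ^K ≤ 0.5667.
Since (3/4)^1 = 0.7500 and (3/4)^2 = 0.5625, the smallest such K is 2.

2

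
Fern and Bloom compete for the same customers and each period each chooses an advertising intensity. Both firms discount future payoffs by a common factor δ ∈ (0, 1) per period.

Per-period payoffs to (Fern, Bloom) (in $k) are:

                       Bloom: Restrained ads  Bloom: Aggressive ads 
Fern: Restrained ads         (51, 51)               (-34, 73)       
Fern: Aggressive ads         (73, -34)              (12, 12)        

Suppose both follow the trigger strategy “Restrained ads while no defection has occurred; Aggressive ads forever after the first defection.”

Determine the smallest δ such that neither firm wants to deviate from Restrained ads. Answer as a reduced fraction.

22/61

Under grim trigger the critical discount factor is (T−C)/(T−P) with T = 73, C = 51, P = 12.
δ* = (73−51)/(73−12) = 22/61.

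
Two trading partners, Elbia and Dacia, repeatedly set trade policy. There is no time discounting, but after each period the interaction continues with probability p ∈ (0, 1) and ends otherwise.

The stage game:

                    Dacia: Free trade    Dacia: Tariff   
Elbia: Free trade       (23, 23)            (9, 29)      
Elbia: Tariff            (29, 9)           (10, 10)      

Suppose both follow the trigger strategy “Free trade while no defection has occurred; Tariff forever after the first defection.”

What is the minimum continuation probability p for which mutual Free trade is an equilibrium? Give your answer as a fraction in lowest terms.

Expected cooperation value is 23 + p·23 + p²·23 + … = 23/(1−p); deviation gives 29 + p·10/(1−p).
23 ≥ 29(1−p) + 10p ⇒ 19p ≥ 6 ⇒ p ≥ 6/19.

6/19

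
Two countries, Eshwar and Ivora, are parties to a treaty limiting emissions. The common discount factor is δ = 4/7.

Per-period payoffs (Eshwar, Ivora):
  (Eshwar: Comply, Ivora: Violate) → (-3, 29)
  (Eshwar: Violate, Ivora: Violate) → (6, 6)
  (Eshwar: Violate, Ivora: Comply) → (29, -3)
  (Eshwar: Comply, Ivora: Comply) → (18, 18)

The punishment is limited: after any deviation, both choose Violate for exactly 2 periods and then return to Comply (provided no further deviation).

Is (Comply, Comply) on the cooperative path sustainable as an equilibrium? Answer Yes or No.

No

Comparing payoff streams over the 3 periods until play realigns: cooperate → 18(1+δ+…+δ^2); deviate → 29 + 6(δ+…+δ^2).
Cooperation is sustained iff (18−6)(δ+…+δ^2) ≥ 29−18.
δ+…+δ^2 = 4/7·(1−(4/7)^2)/(1−4/7) = 0.8980, and (29−18)/(18−6) = 0.9167.
0.8980 < 0.9167, so cooperation is not sustainable.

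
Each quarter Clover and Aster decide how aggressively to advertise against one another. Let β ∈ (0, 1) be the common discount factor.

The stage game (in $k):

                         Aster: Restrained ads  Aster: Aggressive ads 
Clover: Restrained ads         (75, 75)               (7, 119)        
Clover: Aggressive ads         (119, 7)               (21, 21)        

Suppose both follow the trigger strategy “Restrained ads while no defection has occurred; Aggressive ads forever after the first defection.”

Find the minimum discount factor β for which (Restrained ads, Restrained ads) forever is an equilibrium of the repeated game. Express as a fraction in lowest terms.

22/49

Under grim trigger the critical discount factor is (T−C)/(T−P) with T = 119, C = 75, P = 21.
β* = (119−75)/(119−21) = 44/98 = 22/49.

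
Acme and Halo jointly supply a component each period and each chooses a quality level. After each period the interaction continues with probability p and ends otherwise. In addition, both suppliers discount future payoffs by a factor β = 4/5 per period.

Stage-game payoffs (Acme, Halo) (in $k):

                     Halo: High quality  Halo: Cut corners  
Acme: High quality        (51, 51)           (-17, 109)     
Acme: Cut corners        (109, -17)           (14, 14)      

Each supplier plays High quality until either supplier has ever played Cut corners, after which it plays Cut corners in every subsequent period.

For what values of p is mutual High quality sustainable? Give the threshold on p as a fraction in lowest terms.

With continuation probability p and discount β, the effective per-period discount factor is βp.
Grim-trigger IC: βp ≥ (109−51)/(109−14) = 58/95.
So p ≥ (58/95)/(4/5) = 29/38.

29/38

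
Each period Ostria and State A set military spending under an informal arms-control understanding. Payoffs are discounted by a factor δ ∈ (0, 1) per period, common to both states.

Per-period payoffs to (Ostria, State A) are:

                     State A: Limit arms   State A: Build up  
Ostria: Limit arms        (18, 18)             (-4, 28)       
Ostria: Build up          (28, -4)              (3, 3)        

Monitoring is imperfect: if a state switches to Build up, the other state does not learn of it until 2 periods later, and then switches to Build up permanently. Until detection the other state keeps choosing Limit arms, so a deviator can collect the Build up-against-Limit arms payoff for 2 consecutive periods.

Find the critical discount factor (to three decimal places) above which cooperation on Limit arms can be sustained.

The best deviation is to choose Build up for all 2 undetected periods, earning 28 each, then 3 forever once detected.
Deviation value: 28(1−δ^2)/(1−δ) + 3δ^2/(1−δ); cooperation value: 18/(1−δ).
IC: 18 ≥ 28(1−δ^2) + 3δ^2 = 28 − 25δ^2.
So δ^2 ≥ 10/25 = 2/5, giving δ ≥ (2/5)^(1/2) ≈ 0.632.

0.632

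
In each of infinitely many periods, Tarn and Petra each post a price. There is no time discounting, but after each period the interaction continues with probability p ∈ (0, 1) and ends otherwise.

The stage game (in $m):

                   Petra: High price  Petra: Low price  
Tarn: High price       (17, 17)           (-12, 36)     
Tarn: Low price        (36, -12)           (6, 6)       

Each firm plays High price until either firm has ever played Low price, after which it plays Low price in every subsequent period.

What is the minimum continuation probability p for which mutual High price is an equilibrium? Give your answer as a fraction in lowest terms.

19/30

With no time discounting, the continuation probability p plays the role of the discount factor.
Grim-trigger IC: 17/(1−p) ≥ 36 + 6p/(1−p) ⇒ p ≥ (36−17)/(36−6) = 19/30.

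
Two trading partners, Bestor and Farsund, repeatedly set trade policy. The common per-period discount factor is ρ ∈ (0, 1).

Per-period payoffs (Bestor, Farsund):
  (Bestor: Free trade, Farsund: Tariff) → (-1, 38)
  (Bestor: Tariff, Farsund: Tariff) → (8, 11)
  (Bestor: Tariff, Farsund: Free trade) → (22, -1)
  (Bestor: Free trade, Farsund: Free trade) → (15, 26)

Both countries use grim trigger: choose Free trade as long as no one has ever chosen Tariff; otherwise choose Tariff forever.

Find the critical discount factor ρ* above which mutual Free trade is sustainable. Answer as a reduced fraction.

Bestor's threshold: (22−15)/(22−8) = 1/2.
Farsund's threshold: (38−26)/(38−11) = 4/9.
1/2 > 4/9, so Bestor binds and ρ* = 1/2.

1/2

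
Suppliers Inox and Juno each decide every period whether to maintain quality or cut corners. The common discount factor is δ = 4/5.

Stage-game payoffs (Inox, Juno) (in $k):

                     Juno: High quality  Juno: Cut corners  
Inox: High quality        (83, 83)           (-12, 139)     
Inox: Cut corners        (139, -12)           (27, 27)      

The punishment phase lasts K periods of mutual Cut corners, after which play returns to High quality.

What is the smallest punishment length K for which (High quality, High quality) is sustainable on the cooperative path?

2

No profitable deviation requires (83−27)(δ+…+δ^K) ≥ 139−83, i.e. δ+…+δ^K ≥ 1 ≈ 1.0000.
With δ = 4/5, the partial sums are K=1: 0.8000, K=2: 1.4400.
K = 2 is the first length at which the sum reaches 1.0000.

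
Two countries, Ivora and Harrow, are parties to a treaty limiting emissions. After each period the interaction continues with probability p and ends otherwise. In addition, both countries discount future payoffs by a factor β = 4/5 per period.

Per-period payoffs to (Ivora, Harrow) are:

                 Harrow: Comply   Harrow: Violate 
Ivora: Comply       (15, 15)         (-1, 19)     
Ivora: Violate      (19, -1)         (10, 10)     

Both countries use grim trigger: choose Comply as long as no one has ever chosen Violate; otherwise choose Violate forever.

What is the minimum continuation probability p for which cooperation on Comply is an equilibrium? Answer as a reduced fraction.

Expected continuation weight on next period's payoff is β·p = 4/5·p, which plays the role of the discount factor.
Cooperation requires 4/5·p ≥ (19−15)/(19−10) = 4/9, hence p ≥ 5/9.

5/9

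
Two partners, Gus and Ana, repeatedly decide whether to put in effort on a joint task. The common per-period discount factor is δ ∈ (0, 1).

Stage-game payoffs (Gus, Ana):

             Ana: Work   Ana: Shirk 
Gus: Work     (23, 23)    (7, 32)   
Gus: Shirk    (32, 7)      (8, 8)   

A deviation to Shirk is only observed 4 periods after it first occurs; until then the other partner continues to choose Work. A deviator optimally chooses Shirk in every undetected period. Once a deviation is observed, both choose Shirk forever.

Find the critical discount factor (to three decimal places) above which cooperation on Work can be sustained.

A deviator earns 32 for 4 periods, then 8 forever; cooperating earns 23 forever. Multiplying the IC by (1−δ):
23 ≥ 32(1−δ^4) + 8δ^4, so 24·δ^4 ≥ 9 and δ^4 ≥ 3/8.
δ ≥ (3/8)^(1/4) ≈ 0.783.

0.783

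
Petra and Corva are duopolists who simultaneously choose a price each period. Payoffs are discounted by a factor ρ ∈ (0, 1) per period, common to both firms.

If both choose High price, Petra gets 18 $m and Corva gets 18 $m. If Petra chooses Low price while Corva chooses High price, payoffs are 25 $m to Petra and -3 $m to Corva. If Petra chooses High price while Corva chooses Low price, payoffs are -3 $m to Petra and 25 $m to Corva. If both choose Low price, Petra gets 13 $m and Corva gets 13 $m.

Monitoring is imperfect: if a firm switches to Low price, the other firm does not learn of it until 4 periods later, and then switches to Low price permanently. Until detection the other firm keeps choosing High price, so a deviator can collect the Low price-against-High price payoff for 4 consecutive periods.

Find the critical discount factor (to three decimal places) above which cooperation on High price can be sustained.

Deviating for the 4 undetected periods gains 25−18 = 7 per period over cooperation, then loses 18−13 = 5 per period forever once punishment starts.
Gain: 7(1 + ρ + … + ρ^3); loss: 5·ρ^4/(1−ρ).
No profitable deviation ⇔ 7(1−ρ^4) ≤ 5·ρ^4, i.e. ρ^4 ≥ 7/(7+5) = 7/12.
Hence ρ ≥ (7/12)^(1/4) ≈ 0.874.

0.874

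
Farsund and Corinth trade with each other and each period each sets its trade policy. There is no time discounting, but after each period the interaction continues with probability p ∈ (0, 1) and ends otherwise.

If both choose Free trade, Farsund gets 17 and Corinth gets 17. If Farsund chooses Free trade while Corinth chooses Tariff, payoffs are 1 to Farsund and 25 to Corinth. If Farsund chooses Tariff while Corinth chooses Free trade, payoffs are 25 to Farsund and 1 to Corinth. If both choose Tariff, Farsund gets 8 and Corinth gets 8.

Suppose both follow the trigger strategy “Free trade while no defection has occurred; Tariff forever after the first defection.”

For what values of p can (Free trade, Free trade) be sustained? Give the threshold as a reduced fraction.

Expected cooperation value is 17 + p·17 + p²·17 + … = 17/(1−p); deviation gives 25 + p·8/(1−p).
17 ≥ 25(1−p) + 8p ⇒ 17p ≥ 8 ⇒ p ≥ 8/17.

8/17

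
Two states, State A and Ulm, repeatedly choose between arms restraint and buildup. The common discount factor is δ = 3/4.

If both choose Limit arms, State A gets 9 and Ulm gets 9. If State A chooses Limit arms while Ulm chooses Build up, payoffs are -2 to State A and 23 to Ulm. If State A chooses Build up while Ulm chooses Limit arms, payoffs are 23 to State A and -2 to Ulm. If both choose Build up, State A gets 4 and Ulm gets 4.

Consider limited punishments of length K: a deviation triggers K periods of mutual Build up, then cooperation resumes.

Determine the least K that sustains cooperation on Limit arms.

10

Need Σ_{k=1}^{K} δ^k ≥ (23−9)/(9−4) = 2.8000 at δ = 3/4.
At K = 9 the sum is 2.7747 < 2.8000; at K = 10 it is 2.8311 ≥ 2.8000.
So the minimum punishment length is K = 10.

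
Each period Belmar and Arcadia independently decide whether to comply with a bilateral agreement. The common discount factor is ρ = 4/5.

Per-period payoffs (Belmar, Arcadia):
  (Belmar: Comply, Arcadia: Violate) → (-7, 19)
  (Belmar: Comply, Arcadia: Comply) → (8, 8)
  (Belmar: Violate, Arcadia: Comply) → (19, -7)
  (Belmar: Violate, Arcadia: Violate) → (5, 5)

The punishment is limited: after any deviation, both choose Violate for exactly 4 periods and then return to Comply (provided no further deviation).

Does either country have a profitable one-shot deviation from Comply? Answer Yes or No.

Yes

IC: ρ+…+ρ^4 ≥ (19−8)/(8−5) = 11/3.
At ρ = 4/5: partial sum = 2.3616 < 3.6667. Cooperation not sustainable.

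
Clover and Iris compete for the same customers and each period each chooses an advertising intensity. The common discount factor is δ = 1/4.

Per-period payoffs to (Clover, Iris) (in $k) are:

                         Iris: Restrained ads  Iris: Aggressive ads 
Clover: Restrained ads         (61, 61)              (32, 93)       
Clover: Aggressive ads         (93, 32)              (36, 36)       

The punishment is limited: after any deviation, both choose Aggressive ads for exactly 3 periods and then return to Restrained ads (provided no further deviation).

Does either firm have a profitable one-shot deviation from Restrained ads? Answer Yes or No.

Yes

A one-shot deviation gives 93 now, then 36 for 3 periods, then back to 61.
Gain from deviating: (93−61) today; loss: (61−36) in each of the next 3 periods.
No-deviation condition: (61−36)(δ+…+δ^3) ≥ 93−61, i.e. δ+…+δ^3 ≥ 32/25.
At δ = 1/4: δ+…+δ^3 = 0.3281 < 1.2800.
So cooperation is not sustainable.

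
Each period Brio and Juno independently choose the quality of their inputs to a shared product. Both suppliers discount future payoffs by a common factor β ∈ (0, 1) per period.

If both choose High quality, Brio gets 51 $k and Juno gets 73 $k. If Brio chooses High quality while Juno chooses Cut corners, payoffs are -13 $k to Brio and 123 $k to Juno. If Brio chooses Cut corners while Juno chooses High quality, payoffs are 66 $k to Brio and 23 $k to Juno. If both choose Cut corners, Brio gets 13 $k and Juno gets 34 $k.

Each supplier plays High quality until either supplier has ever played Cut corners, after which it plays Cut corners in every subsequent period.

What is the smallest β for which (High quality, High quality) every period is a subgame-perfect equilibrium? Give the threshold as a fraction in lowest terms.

50/89

Brio: cooperation gives 51 each period; deviation gives 66 once then 13 forever.
  51/(1−β) ≥ 66 + 13β/(1−β) ⇒ β ≥ 15/53.
Juno: cooperation gives 73 each period; deviation gives 123 once then 34 forever.
  β ≥ 50/89.
Both must hold, so the binding constraint is Juno's: β ≥ 50/89.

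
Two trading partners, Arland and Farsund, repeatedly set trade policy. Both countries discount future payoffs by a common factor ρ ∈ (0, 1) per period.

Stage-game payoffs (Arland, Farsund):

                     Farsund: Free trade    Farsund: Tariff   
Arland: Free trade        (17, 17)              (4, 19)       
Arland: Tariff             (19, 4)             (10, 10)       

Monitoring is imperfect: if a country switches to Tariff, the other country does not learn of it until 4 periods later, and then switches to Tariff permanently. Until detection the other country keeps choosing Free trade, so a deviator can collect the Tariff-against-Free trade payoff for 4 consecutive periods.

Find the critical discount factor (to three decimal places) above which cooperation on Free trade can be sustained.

0.687

A deviator earns 19 for 4 periods, then 10 forever; cooperating earns 17 forever. Multiplying the IC by (1−ρ):
17 ≥ 19(1−ρ^4) + 10ρ^4, so 9·ρ^4 ≥ 2 and ρ^4 ≥ 2/9.
ρ ≥ (2/9)^(1/4) ≈ 0.687.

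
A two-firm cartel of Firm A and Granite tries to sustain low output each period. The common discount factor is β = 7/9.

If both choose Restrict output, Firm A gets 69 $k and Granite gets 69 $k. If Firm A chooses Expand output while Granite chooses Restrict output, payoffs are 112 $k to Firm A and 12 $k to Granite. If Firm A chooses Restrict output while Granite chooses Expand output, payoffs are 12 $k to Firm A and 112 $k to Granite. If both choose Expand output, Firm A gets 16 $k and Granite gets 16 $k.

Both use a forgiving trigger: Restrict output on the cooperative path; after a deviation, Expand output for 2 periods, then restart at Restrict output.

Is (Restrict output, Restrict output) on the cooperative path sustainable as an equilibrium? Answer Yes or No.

Yes

A one-shot deviation gives 112 now, then 16 for 2 periods, then back to 69.
Gain from deviating: (112−69) today; loss: (69−16) in each of the next 2 periods.
No-deviation condition: (69−16)(β+…+β^2) ≥ 112−69, i.e. β+…+β^2 ≥ 43/53.
At β = 7/9: β+…+β^2 = 1.3827 ≥ 0.8113.
So cooperation is sustainable.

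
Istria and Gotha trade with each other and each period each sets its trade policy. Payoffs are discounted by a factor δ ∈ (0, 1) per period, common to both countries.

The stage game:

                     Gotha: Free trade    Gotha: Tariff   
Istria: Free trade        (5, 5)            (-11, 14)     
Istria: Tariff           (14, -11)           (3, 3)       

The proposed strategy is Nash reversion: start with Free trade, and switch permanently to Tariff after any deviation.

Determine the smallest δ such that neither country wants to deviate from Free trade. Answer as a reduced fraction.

Under grim trigger the critical discount factor is (T−C)/(T−P) with T = 14, C = 5, P = 3.
δ* = (14−5)/(14−3) = 9/11.

9/11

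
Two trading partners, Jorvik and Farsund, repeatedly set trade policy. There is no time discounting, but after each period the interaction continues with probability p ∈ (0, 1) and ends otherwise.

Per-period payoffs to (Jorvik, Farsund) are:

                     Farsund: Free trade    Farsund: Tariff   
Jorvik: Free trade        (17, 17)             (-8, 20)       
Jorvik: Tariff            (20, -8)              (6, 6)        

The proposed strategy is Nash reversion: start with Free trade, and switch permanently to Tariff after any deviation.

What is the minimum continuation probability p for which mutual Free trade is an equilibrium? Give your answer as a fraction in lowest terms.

3/14

With no time discounting, the continuation probability p plays the role of the discount factor.
Grim-trigger IC: 17/(1−p) ≥ 20 + 6p/(1−p) ⇒ p ≥ (20−17)/(20−6) = 3/14.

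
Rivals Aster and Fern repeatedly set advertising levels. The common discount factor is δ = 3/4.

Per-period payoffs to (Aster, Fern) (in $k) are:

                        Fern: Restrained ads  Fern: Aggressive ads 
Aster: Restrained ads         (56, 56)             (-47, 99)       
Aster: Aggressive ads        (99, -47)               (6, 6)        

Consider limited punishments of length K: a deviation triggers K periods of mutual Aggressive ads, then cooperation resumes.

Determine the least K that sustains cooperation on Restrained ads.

IC: δ(1−δ^K)/(1−δ) ≥ (99−56)/(56−6) = 43/50.
With δ = 3/4: need 1 − δ^K ≥ 43/50·(1−3/4)/(3/4), i.e. δ^K ≤ 0.7133.
Since (3/4)^1 = 0.7500 and (3/4)^2 = 0.5625, the smallest such K is 2.

2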